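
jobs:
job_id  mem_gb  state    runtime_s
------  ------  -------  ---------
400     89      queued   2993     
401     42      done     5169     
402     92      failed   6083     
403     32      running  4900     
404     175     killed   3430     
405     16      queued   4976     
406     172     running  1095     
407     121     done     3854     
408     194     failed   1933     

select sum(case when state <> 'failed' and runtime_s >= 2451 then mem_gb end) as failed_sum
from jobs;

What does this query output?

job_id=400: ✓ → 89
job_id=401: ✓ → 42
job_id=402: ✗
job_id=403: ✓ → 32
job_id=404: ✓ → 175
job_id=405: ✓ → 16
job_id=406: ✗
job_id=407: ✓ → 121
job_id=408: ✗
failed_sum = 89 + 42 + 32 + 175 + 16 + 121 = 475

475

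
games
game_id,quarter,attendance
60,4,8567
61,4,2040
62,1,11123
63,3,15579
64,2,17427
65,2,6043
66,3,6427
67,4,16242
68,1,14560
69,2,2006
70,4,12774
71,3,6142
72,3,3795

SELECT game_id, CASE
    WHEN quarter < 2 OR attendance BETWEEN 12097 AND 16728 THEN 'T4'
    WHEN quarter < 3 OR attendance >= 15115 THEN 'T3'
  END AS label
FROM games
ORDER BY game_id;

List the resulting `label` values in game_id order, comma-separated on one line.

game_id=60: (no match → NULL) → NULL
game_id=61: (no match → NULL) → NULL
game_id=62: quarter < 2 OR attendance BETWEEN 12097 AND 16728 → T4
game_id=63: quarter < 2 OR attendance BETWEEN 12097 AND 16728 → T4
game_id=64: quarter < 3 OR attendance >= 15115 → T3
game_id=65: quarter < 3 OR attendance >= 15115 → T3
game_id=66: (no match → NULL) → NULL
game_id=67: quarter < 2 OR attendance BETWEEN 12097 AND 16728 → T4
game_id=68: quarter < 2 OR attendance BETWEEN 12097 AND 16728 → T4
game_id=69: quarter < 3 OR attendance >= 15115 → T3
game_id=70: quarter < 2 OR attendance BETWEEN 12097 AND 16728 → T4
game_id=71: (no match → NULL) → NULL
game_id=72: (no match → NULL) → NULL

NULL, NULL, T4, T4, T3, T3, NULL, T4, T4, T3, T4, NULL, NULL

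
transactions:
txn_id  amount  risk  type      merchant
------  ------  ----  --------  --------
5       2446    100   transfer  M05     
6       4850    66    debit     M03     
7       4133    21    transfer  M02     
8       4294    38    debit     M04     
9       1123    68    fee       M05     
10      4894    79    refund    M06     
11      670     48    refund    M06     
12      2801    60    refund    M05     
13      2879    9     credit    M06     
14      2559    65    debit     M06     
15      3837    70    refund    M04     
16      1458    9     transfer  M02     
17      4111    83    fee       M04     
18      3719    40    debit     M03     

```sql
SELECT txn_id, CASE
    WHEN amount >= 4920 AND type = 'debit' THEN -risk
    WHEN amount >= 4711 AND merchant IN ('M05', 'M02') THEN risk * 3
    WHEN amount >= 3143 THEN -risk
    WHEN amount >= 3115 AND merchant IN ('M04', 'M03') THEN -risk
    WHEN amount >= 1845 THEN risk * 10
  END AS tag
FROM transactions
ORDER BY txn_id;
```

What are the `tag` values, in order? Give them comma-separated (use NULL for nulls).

txn_id=5: amount >= 1845 → 1000
txn_id=6: amount >= 3143 → -66
txn_id=7: amount >= 3143 → -21
txn_id=8: amount >= 3143 → -38
txn_id=9: (no match → NULL) → NULL
txn_id=10: amount >= 3143 → -79
txn_id=11: (no match → NULL) → NULL
txn_id=12: amount >= 1845 → 600
txn_id=13: amount >= 1845 → 90
txn_id=14: amount >= 1845 → 650
txn_id=15: amount >= 3143 → -70
txn_id=16: (no match → NULL) → NULL
txn_id=17: amount >= 3143 → -83
txn_id=18: amount >= 3143 → -40

1000, -66, -21, -38, NULL, -79, NULL, 600, 90, 650, -70, NULL, -83, -40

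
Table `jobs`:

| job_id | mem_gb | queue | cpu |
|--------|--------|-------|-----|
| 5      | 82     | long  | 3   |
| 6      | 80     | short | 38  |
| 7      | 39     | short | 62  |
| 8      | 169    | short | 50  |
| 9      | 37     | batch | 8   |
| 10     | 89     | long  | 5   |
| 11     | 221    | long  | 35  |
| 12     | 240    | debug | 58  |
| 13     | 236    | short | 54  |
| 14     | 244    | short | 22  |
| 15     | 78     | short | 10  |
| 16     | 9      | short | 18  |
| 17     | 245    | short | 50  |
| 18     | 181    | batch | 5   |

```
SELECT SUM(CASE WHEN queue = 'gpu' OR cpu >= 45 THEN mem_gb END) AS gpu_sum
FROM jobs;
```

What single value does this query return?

929

job_id=5: ✗
job_id=6: ✗
job_id=7: ✓ → 39
job_id=8: ✓ → 169
job_id=9: ✗
job_id=10: ✗
job_id=11: ✗
job_id=12: ✓ → 240
job_id=13: ✓ → 236
job_id=14: ✗
job_id=15: ✗
job_id=16: ✗
job_id=17: ✓ → 245
job_id=18: ✗
gpu_sum = 39 + 169 + 240 + 236 + 245 = 929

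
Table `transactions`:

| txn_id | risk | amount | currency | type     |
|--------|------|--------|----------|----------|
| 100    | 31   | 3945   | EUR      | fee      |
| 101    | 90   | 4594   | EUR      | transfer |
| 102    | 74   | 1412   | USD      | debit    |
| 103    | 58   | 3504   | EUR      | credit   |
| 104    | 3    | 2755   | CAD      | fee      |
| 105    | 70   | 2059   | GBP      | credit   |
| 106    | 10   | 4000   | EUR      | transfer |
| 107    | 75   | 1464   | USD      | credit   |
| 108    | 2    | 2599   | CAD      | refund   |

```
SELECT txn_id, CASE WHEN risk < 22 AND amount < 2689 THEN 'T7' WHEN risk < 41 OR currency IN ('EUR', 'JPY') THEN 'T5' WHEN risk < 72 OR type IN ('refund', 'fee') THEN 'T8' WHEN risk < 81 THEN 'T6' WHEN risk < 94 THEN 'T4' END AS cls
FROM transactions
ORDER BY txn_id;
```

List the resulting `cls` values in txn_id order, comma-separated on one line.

T5, T5, T6, T5, T5, T8, T5, T6, T7

txn_id=100: risk < 41 OR currency IN ('EUR', 'JPY') → T5
txn_id=101: risk < 41 OR currency IN ('EUR', 'JPY') → T5
txn_id=102: risk < 81 → T6
txn_id=103: risk < 41 OR currency IN ('EUR', 'JPY') → T5
txn_id=104: risk < 41 OR currency IN ('EUR', 'JPY') → T5
txn_id=105: risk < 72 OR type IN ('refund', 'fee') → T8
txn_id=106: risk < 41 OR currency IN ('EUR', 'JPY') → T5
txn_id=107: risk < 81 → T6
txn_id=108: risk < 22 AND amount < 2689 → T7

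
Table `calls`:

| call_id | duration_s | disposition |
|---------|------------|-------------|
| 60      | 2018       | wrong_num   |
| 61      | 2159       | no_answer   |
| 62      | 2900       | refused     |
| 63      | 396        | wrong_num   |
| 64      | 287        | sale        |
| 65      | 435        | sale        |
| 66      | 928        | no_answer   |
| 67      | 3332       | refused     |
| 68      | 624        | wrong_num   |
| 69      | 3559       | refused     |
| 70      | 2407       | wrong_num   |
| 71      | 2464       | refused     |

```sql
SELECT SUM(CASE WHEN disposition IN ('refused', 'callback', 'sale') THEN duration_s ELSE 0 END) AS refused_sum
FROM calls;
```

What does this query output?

call_id=60: ✗
call_id=61: ✗
call_id=62: ✓ → 2900
call_id=63: ✗
call_id=64: ✓ → 287
call_id=65: ✓ → 435
call_id=66: ✗
call_id=67: ✓ → 3332
call_id=68: ✗
call_id=69: ✓ → 3559
call_id=70: ✗
call_id=71: ✓ → 2464
refused_sum = 2900 + 287 + 435 + 3332 + 3559 + 2464 = 12977

12977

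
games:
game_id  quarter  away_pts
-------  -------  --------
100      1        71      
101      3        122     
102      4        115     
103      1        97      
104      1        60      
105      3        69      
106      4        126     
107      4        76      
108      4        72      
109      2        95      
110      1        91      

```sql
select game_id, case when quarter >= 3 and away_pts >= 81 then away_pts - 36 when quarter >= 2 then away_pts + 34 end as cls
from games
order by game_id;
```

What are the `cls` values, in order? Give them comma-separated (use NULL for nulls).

NULL, 86, 79, NULL, NULL, 103, 90, 110, 106, 129, NULL

game_id=100: (no match → NULL) → NULL
game_id=101: quarter >= 3 and away_pts >= 81 → 86
game_id=102: quarter >= 3 and away_pts >= 81 → 79
game_id=103: (no match → NULL) → NULL
game_id=104: (no match → NULL) → NULL
game_id=105: quarter >= 2 → 103
game_id=106: quarter >= 3 and away_pts >= 81 → 90
game_id=107: quarter >= 2 → 110
game_id=108: quarter >= 2 → 106
game_id=109: quarter >= 2 → 129
game_id=110: (no match → NULL) → NULL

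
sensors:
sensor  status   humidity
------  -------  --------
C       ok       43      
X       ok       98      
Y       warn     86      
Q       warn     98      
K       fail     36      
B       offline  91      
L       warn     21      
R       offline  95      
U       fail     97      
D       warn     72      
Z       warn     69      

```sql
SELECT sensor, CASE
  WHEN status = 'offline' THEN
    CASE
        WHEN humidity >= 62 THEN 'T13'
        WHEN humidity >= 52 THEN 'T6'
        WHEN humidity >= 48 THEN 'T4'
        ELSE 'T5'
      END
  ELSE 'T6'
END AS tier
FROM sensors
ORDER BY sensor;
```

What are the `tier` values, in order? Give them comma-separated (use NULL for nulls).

T13, T6, T6, T6, T6, T6, T13, T6, T6, T6, T6

sensor=B: status='offline' → inner[humidity >= 62] → T13
sensor=C: status='ok' → outer ELSE → T6
sensor=D: status='warn' → outer ELSE → T6
sensor=K: status='fail' → outer ELSE → T6
sensor=L: status='warn' → outer ELSE → T6
sensor=Q: status='warn' → outer ELSE → T6
sensor=R: status='offline' → inner[humidity >= 62] → T13
sensor=U: status='fail' → outer ELSE → T6
sensor=X: status='ok' → outer ELSE → T6
sensor=Y: status='warn' → outer ELSE → T6
sensor=Z: status='warn' → outer ELSE → T6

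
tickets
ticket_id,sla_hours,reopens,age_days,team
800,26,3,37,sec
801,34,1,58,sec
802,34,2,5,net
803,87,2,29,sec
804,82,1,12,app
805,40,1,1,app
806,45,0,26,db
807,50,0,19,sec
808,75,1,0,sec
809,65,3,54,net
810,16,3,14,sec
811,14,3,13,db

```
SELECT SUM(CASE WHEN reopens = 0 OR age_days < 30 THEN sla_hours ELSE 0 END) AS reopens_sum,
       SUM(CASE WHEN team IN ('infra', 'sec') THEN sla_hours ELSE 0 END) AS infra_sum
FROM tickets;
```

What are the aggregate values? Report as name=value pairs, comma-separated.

reopens_sum=443, infra_sum=288

[reopens_sum: reopens = 0 OR age_days < 30]
ticket_id=800: ✗
ticket_id=801: ✗
ticket_id=802: ✓ → 34
ticket_id=803: ✓ → 87
ticket_id=804: ✓ → 82
ticket_id=805: ✓ → 40
ticket_id=806: ✓ → 45
ticket_id=807: ✓ → 50
ticket_id=808: ✓ → 75
ticket_id=809: ✗
ticket_id=810: ✓ → 16
ticket_id=811: ✓ → 14
reopens_sum = 34 + 87 + 82 + 40 + 45 + 50 + 75 + 16 + 14 = 443
—
[infra_sum: team IN ('infra', 'sec')]
ticket_id=800: ✓ → 26
ticket_id=801: ✓ → 34
ticket_id=802: ✗
ticket_id=803: ✓ → 87
ticket_id=804: ✗
ticket_id=805: ✗
ticket_id=806: ✗
ticket_id=807: ✓ → 50
ticket_id=808: ✓ → 75
ticket_id=809: ✗
ticket_id=810: ✓ → 16
ticket_id=811: ✗
infra_sum = 26 + 34 + 87 + 50 + 75 + 16 = 288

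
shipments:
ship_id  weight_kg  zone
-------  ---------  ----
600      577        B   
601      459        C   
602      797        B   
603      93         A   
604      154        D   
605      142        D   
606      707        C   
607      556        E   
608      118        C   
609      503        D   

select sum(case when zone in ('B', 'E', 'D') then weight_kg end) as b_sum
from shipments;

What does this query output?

ship_id=600: ✓ → 577
ship_id=601: ✗
ship_id=602: ✓ → 797
ship_id=603: ✗
ship_id=604: ✓ → 154
ship_id=605: ✓ → 142
ship_id=606: ✗
ship_id=607: ✓ → 556
ship_id=608: ✗
ship_id=609: ✓ → 503
b_sum = 577 + 797 + 154 + 142 + 556 + 503 = 2729

2729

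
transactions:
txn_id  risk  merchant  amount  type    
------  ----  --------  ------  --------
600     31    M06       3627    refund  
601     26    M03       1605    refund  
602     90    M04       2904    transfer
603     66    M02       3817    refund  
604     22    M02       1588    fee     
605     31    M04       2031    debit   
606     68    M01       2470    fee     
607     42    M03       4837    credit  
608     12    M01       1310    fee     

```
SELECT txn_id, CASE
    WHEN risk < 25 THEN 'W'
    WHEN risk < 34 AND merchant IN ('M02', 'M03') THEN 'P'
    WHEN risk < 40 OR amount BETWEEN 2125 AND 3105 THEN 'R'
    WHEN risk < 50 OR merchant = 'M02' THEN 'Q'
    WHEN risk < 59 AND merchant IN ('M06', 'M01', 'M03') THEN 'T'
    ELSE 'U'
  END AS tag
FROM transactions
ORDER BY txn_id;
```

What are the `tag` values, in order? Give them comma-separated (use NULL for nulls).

R, P, R, Q, W, R, R, Q, W

txn_id=600: risk < 40 OR amount BETWEEN 2125 AND 3105 → R
txn_id=601: risk < 34 AND merchant IN ('M02', 'M03') → P
txn_id=602: risk < 40 OR amount BETWEEN 2125 AND 3105 → R
txn_id=603: risk < 50 OR merchant = 'M02' → Q
txn_id=604: risk < 25 → W
txn_id=605: risk < 40 OR amount BETWEEN 2125 AND 3105 → R
txn_id=606: risk < 40 OR amount BETWEEN 2125 AND 3105 → R
txn_id=607: risk < 50 OR merchant = 'M02' → Q
txn_id=608: risk < 25 → W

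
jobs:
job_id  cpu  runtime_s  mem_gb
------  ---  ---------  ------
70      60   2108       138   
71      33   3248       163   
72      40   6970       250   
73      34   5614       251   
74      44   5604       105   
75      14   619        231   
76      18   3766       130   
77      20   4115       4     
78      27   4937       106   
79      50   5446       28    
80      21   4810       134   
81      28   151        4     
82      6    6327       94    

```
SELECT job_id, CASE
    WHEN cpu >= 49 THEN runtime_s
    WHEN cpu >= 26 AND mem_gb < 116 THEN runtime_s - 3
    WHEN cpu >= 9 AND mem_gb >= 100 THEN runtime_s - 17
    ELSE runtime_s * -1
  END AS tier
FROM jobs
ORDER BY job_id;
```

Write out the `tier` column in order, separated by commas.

2108, 3231, 6953, 5597, 5601, 602, 3749, -4115, 4934, 5446, 4793, 148, -6327

job_id=70: cpu >= 49 → 2108
job_id=71: cpu >= 9 AND mem_gb >= 100 → 3231
job_id=72: cpu >= 9 AND mem_gb >= 100 → 6953
job_id=73: cpu >= 9 AND mem_gb >= 100 → 5597
job_id=74: cpu >= 26 AND mem_gb < 116 → 5601
job_id=75: cpu >= 9 AND mem_gb >= 100 → 602
job_id=76: cpu >= 9 AND mem_gb >= 100 → 3749
job_id=77: ELSE → -4115
job_id=78: cpu >= 26 AND mem_gb < 116 → 4934
job_id=79: cpu >= 49 → 5446
job_id=80: cpu >= 9 AND mem_gb >= 100 → 4793
job_id=81: cpu >= 26 AND mem_gb < 116 → 148
job_id=82: ELSE → -6327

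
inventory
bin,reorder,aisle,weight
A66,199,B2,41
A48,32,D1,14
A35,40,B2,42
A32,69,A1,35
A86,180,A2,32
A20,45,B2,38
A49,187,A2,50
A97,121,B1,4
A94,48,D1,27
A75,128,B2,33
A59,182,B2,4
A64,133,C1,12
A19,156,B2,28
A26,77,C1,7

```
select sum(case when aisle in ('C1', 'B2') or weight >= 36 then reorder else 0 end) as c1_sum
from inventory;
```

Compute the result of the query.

1147

bin=A66: ✓ → 199
bin=A48: ✗
bin=A35: ✓ → 40
bin=A32: ✗
bin=A86: ✗
bin=A20: ✓ → 45
bin=A49: ✓ → 187
bin=A97: ✗
bin=A94: ✗
bin=A75: ✓ → 128
bin=A59: ✓ → 182
bin=A64: ✓ → 133
bin=A19: ✓ → 156
bin=A26: ✓ → 77
c1_sum = 199 + 40 + 45 + 187 + 128 + 182 + 133 + 156 + 77 = 1147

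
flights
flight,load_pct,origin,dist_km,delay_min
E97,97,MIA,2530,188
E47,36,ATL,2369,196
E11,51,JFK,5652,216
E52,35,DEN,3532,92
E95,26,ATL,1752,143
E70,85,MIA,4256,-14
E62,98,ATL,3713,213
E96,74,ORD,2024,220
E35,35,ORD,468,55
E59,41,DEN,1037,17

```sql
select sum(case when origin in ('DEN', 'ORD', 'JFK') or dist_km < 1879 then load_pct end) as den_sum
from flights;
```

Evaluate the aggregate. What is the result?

262

flight=E97: ✗
flight=E47: ✗
flight=E11: ✓ → 51
flight=E52: ✓ → 35
flight=E95: ✓ → 26
flight=E70: ✗
flight=E62: ✗
flight=E96: ✓ → 74
flight=E35: ✓ → 35
flight=E59: ✓ → 41
den_sum = 51 + 35 + 26 + 74 + 35 + 41 = 262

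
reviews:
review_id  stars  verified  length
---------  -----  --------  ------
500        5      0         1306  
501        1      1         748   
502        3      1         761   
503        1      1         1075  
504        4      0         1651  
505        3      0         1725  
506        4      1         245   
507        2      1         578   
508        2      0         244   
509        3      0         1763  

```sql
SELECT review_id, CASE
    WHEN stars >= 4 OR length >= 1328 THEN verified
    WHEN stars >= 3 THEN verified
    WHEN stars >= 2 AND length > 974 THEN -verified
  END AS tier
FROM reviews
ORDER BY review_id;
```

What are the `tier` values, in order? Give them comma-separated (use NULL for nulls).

review_id=500: stars >= 4 OR length >= 1328 → 0
review_id=501: (no match → NULL) → NULL
review_id=502: stars >= 3 → 1
review_id=503: (no match → NULL) → NULL
review_id=504: stars >= 4 OR length >= 1328 → 0
review_id=505: stars >= 4 OR length >= 1328 → 0
review_id=506: stars >= 4 OR length >= 1328 → 1
review_id=507: (no match → NULL) → NULL
review_id=508: (no match → NULL) → NULL
review_id=509: stars >= 4 OR length >= 1328 → 0

0, NULL, 1, NULL, 0, 0, 1, NULL, NULL, 0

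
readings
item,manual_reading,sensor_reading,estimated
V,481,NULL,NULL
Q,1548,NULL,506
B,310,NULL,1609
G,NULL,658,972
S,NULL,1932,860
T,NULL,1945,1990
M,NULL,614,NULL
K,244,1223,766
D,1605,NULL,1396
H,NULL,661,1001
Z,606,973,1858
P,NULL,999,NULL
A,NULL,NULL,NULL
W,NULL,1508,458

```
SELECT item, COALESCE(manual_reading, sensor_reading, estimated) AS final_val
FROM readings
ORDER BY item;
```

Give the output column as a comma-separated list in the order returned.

item=A: manual_reading=NULL, sensor_reading=NULL, estimated=NULL (all NULL) → NULL
item=B: manual_reading=310 → 310
item=D: manual_reading=1605 → 1605
item=G: manual_reading=NULL, sensor_reading=658 → 658
item=H: manual_reading=NULL, sensor_reading=661 → 661
item=K: manual_reading=244 → 244
item=M: manual_reading=NULL, sensor_reading=614 → 614
item=P: manual_reading=NULL, sensor_reading=999 → 999
item=Q: manual_reading=1548 → 1548
item=S: manual_reading=NULL, sensor_reading=1932 → 1932
item=T: manual_reading=NULL, sensor_reading=1945 → 1945
item=V: manual_reading=481 → 481
item=W: manual_reading=NULL, sensor_reading=1508 → 1508
item=Z: manual_reading=606 → 606

NULL, 310, 1605, 658, 661, 244, 614, 999, 1548, 1932, 1945, 481, 1508, 606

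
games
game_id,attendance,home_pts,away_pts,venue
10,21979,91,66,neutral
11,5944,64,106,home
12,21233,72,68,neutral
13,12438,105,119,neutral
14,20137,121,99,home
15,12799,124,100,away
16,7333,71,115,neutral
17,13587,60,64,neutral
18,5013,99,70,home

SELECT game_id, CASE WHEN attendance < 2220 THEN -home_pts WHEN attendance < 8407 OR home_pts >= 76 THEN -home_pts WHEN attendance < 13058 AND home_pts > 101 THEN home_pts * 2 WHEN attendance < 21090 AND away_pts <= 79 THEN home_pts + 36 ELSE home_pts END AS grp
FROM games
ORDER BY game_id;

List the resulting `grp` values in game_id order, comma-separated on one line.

game_id=10: attendance < 8407 OR home_pts >= 76 → -91
game_id=11: attendance < 8407 OR home_pts >= 76 → -64
game_id=12: ELSE → 72
game_id=13: attendance < 8407 OR home_pts >= 76 → -105
game_id=14: attendance < 8407 OR home_pts >= 76 → -121
game_id=15: attendance < 8407 OR home_pts >= 76 → -124
game_id=16: attendance < 8407 OR home_pts >= 76 → -71
game_id=17: attendance < 21090 AND away_pts <= 79 → 96
game_id=18: attendance < 8407 OR home_pts >= 76 → -99

-91, -64, 72, -105, -121, -124, -71, 96, -99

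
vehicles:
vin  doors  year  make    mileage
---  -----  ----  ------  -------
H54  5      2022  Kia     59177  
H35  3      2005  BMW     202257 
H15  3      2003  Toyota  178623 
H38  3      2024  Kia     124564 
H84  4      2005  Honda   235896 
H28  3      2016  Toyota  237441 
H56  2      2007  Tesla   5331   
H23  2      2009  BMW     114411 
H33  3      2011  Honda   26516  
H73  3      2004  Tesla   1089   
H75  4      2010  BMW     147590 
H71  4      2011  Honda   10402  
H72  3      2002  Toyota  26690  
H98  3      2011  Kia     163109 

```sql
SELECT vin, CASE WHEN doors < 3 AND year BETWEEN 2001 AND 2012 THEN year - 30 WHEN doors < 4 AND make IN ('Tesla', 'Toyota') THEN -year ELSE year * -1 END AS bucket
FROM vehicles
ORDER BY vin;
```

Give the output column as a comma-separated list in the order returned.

-2003, 1979, -2016, -2011, -2005, -2024, -2022, 1977, -2011, -2002, -2004, -2010, -2005, -2011

vin=H15: doors < 4 AND make IN ('Tesla', 'Toyota') → -2003
vin=H23: doors < 3 AND year BETWEEN 2001 AND 2012 → 1979
vin=H28: doors < 4 AND make IN ('Tesla', 'Toyota') → -2016
vin=H33: ELSE → -2011
vin=H35: ELSE → -2005
vin=H38: ELSE → -2024
vin=H54: ELSE → -2022
vin=H56: doors < 3 AND year BETWEEN 2001 AND 2012 → 1977
vin=H71: ELSE → -2011
vin=H72: doors < 4 AND make IN ('Tesla', 'Toyota') → -2002
vin=H73: doors < 4 AND make IN ('Tesla', 'Toyota') → -2004
vin=H75: ELSE → -2010
vin=H84: ELSE → -2005
vin=H98: ELSE → -2011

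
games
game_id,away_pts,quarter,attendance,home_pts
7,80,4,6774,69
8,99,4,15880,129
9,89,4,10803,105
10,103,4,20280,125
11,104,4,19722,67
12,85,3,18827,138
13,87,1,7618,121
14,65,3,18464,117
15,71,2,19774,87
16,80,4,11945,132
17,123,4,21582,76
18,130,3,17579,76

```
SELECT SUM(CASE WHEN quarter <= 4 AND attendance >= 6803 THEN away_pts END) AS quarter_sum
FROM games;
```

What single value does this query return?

1036

game_id=7: ✗
game_id=8: ✓ → 99
game_id=9: ✓ → 89
game_id=10: ✓ → 103
game_id=11: ✓ → 104
game_id=12: ✓ → 85
game_id=13: ✓ → 87
game_id=14: ✓ → 65
game_id=15: ✓ → 71
game_id=16: ✓ → 80
game_id=17: ✓ → 123
game_id=18: ✓ → 130
quarter_sum = 99 + 89 + 103 + 104 + 85 + 87 + 65 + 71 + 80 + 123 + 130 = 1036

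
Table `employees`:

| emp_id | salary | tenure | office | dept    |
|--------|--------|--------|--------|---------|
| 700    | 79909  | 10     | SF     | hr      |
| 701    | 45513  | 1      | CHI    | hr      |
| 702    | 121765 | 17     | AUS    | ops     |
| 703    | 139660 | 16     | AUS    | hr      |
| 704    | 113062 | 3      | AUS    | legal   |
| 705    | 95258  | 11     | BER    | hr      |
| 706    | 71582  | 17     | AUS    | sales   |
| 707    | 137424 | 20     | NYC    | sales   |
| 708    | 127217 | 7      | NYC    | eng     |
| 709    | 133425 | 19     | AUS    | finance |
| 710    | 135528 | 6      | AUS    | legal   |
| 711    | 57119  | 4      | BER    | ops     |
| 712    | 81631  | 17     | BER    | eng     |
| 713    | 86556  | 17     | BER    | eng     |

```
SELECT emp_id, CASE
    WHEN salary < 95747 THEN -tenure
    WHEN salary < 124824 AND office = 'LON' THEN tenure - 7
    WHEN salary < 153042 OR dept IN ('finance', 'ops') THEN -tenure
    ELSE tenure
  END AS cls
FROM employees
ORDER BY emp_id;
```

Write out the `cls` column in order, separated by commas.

emp_id=700: salary < 95747 → -10
emp_id=701: salary < 95747 → -1
emp_id=702: salary < 153042 OR dept IN ('finance', 'ops') → -17
emp_id=703: salary < 153042 OR dept IN ('finance', 'ops') → -16
emp_id=704: salary < 153042 OR dept IN ('finance', 'ops') → -3
emp_id=705: salary < 95747 → -11
emp_id=706: salary < 95747 → -17
emp_id=707: salary < 153042 OR dept IN ('finance', 'ops') → -20
emp_id=708: salary < 153042 OR dept IN ('finance', 'ops') → -7
emp_id=709: salary < 153042 OR dept IN ('finance', 'ops') → -19
emp_id=710: salary < 153042 OR dept IN ('finance', 'ops') → -6
emp_id=711: salary < 95747 → -4
emp_id=712: salary < 95747 → -17
emp_id=713: salary < 95747 → -17

-10, -1, -17, -16, -3, -11, -17, -20, -7, -19, -6, -4, -17, -17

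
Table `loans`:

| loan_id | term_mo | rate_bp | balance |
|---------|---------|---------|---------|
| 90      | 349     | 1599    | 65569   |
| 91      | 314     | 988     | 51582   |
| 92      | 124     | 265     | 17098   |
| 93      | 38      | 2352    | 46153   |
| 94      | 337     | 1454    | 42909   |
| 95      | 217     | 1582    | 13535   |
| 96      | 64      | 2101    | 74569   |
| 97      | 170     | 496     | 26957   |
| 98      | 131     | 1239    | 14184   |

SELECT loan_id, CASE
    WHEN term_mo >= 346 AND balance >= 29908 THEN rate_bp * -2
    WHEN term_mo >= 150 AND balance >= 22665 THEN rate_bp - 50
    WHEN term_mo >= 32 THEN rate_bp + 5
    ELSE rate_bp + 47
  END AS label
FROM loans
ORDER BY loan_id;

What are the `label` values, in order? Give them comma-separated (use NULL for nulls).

loan_id=90: term_mo >= 346 AND balance >= 29908 → -3198
loan_id=91: term_mo >= 150 AND balance >= 22665 → 938
loan_id=92: term_mo >= 32 → 270
loan_id=93: term_mo >= 32 → 2357
loan_id=94: term_mo >= 150 AND balance >= 22665 → 1404
loan_id=95: term_mo >= 32 → 1587
loan_id=96: term_mo >= 32 → 2106
loan_id=97: term_mo >= 150 AND balance >= 22665 → 446
loan_id=98: term_mo >= 32 → 1244

-3198, 938, 270, 2357, 1404, 1587, 2106, 446, 1244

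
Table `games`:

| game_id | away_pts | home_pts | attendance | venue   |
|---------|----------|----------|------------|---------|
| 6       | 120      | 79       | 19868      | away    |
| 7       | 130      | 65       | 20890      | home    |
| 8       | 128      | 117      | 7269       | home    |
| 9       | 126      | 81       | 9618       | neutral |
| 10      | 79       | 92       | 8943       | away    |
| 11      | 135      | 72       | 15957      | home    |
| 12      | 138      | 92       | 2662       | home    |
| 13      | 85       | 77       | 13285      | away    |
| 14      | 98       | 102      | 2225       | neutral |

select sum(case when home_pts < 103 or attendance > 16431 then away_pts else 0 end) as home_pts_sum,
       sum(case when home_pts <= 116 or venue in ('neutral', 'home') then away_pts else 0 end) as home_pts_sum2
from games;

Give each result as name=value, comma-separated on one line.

home_pts_sum=911, home_pts_sum2=1039

[home_pts_sum: home_pts < 103 or attendance > 16431]
game_id=6: ✓ → 120
game_id=7: ✓ → 130
game_id=8: ✗
game_id=9: ✓ → 126
game_id=10: ✓ → 79
game_id=11: ✓ → 135
game_id=12: ✓ → 138
game_id=13: ✓ → 85
game_id=14: ✓ → 98
home_pts_sum = 120 + 130 + 126 + 79 + 135 + 138 + 85 + 98 = 911
—
[home_pts_sum2: home_pts <= 116 or venue in ('neutral', 'home')]
game_id=6: ✓ → 120
game_id=7: ✓ → 130
game_id=8: ✓ → 128
game_id=9: ✓ → 126
game_id=10: ✓ → 79
game_id=11: ✓ → 135
game_id=12: ✓ → 138
game_id=13: ✓ → 85
game_id=14: ✓ → 98
home_pts_sum2 = 120 + 130 + 128 + 126 + 79 + 135 + 138 + 85 + 98 = 1039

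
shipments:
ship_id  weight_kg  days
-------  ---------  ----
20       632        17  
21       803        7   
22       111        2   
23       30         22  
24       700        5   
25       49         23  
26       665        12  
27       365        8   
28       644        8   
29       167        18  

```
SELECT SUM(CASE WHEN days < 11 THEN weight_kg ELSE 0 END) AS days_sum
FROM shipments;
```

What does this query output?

ship_id=20: ✗
ship_id=21: ✓ → 803
ship_id=22: ✓ → 111
ship_id=23: ✗
ship_id=24: ✓ → 700
ship_id=25: ✗
ship_id=26: ✗
ship_id=27: ✓ → 365
ship_id=28: ✓ → 644
ship_id=29: ✗
days_sum = 803 + 111 + 700 + 365 + 644 = 2623

2623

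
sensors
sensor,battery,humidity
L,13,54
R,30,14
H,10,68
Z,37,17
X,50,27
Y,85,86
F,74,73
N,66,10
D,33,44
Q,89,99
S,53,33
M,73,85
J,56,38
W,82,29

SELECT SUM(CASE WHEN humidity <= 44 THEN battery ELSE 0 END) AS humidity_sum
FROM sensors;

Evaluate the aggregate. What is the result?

sensor=L: ✗
sensor=R: ✓ → 30
sensor=H: ✗
sensor=Z: ✓ → 37
sensor=X: ✓ → 50
sensor=Y: ✗
sensor=F: ✗
sensor=N: ✓ → 66
sensor=D: ✓ → 33
sensor=Q: ✗
sensor=S: ✓ → 53
sensor=M: ✗
sensor=J: ✓ → 56
sensor=W: ✓ → 82
humidity_sum = 30 + 37 + 50 + 66 + 33 + 53 + 56 + 82 = 407

407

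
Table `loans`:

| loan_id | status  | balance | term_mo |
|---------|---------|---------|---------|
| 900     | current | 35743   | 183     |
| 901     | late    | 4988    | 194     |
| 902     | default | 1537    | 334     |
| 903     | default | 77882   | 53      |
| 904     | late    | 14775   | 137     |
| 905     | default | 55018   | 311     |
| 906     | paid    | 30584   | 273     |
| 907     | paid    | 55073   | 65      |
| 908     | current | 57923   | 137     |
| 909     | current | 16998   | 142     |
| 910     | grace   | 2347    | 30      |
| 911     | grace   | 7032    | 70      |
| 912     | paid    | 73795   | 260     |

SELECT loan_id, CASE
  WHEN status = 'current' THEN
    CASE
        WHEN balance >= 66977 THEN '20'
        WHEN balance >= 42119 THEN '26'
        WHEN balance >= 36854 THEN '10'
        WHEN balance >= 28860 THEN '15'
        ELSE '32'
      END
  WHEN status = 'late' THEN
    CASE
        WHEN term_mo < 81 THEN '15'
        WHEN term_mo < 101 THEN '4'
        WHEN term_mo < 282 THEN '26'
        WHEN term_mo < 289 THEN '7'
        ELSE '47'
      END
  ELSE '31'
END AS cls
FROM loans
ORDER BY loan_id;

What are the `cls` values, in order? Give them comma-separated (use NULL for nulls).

15, 26, 31, 31, 26, 31, 31, 31, 26, 32, 31, 31, 31

loan_id=900: status='current' → inner[balance >= 28860] → 15
loan_id=901: status='late' → inner[term_mo < 282] → 26
loan_id=902: status='default' → outer ELSE → 31
loan_id=903: status='default' → outer ELSE → 31
loan_id=904: status='late' → inner[term_mo < 282] → 26
loan_id=905: status='default' → outer ELSE → 31
loan_id=906: status='paid' → outer ELSE → 31
loan_id=907: status='paid' → outer ELSE → 31
loan_id=908: status='current' → inner[balance >= 42119] → 26
loan_id=909: status='current' → inner[ELSE] → 32
loan_id=910: status='grace' → outer ELSE → 31
loan_id=911: status='grace' → outer ELSE → 31
loan_id=912: status='paid' → outer ELSE → 31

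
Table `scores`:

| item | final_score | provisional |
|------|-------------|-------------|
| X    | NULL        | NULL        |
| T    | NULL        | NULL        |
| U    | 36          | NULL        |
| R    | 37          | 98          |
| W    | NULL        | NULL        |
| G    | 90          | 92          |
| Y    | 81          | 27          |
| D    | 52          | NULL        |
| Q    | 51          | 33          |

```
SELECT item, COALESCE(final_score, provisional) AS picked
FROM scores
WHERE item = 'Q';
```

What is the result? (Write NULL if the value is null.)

item = Q: final_score=51, provisional=33.
final_score=51 → 51

51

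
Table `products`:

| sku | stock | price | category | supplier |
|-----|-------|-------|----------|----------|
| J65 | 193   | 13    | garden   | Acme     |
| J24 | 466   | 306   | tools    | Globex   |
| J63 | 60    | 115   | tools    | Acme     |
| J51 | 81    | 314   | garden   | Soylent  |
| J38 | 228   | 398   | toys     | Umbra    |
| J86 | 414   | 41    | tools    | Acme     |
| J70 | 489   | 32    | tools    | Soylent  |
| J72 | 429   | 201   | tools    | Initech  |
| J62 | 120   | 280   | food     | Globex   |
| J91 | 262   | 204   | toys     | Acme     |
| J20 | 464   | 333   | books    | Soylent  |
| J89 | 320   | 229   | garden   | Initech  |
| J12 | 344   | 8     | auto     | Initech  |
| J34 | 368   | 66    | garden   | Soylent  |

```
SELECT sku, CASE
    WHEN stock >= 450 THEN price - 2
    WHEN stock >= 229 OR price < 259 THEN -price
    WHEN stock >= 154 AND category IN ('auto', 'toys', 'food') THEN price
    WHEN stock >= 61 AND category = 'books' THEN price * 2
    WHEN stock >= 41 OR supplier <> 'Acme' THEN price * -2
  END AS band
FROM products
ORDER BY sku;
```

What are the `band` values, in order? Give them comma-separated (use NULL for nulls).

-8, 331, 304, -66, 398, -628, -560, -115, -13, 30, -201, -41, -229, -204

sku=J12: stock >= 229 OR price < 259 → -8
sku=J20: stock >= 450 → 331
sku=J24: stock >= 450 → 304
sku=J34: stock >= 229 OR price < 259 → -66
sku=J38: stock >= 154 AND category IN ('auto', 'toys', 'food') → 398
sku=J51: stock >= 41 OR supplier <> 'Acme' → -628
sku=J62: stock >= 41 OR supplier <> 'Acme' → -560
sku=J63: stock >= 229 OR price < 259 → -115
sku=J65: stock >= 229 OR price < 259 → -13
sku=J70: stock >= 450 → 30
sku=J72: stock >= 229 OR price < 259 → -201
sku=J86: stock >= 229 OR price < 259 → -41
sku=J89: stock >= 229 OR price < 259 → -229
sku=J91: stock >= 229 OR price < 259 → -204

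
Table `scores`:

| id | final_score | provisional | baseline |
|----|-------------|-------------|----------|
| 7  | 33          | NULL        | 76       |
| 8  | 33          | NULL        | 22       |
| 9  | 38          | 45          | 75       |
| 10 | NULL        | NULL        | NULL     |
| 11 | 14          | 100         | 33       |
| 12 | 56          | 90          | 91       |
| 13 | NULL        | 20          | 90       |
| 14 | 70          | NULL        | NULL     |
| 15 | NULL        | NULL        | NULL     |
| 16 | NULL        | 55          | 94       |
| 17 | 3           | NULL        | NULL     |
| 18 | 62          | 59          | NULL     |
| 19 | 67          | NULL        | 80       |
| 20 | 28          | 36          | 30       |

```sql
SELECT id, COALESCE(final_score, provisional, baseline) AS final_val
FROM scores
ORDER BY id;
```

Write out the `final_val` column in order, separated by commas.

id=7: final_score=33 → 33
id=8: final_score=33 → 33
id=9: final_score=38 → 38
id=10: final_score=NULL, provisional=NULL, baseline=NULL (all NULL) → NULL
id=11: final_score=14 → 14
id=12: final_score=56 → 56
id=13: final_score=NULL, provisional=20 → 20
id=14: final_score=70 → 70
id=15: final_score=NULL, provisional=NULL, baseline=NULL (all NULL) → NULL
id=16: final_score=NULL, provisional=55 → 55
id=17: final_score=3 → 3
id=18: final_score=62 → 62
id=19: final_score=67 → 67
id=20: final_score=28 → 28

33, 33, 38, NULL, 14, 56, 20, 70, NULL, 55, 3, 62, 67, 28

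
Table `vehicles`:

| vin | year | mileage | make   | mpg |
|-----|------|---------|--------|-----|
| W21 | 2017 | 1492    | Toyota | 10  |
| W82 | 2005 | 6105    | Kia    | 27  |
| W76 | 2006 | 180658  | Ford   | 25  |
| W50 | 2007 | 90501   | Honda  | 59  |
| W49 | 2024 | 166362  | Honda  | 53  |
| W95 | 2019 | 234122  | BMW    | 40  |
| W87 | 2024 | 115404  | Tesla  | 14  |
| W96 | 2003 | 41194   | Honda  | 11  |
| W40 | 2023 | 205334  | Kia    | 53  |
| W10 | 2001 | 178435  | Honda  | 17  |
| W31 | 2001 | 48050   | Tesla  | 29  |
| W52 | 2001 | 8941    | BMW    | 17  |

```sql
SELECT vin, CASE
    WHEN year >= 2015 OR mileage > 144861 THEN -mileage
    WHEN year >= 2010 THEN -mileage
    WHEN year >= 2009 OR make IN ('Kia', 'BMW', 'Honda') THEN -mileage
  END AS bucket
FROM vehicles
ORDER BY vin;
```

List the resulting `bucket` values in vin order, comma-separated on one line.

vin=W10: year >= 2015 OR mileage > 144861 → -178435
vin=W21: year >= 2015 OR mileage > 144861 → -1492
vin=W31: (no match → NULL) → NULL
vin=W40: year >= 2015 OR mileage > 144861 → -205334
vin=W49: year >= 2015 OR mileage > 144861 → -166362
vin=W50: year >= 2009 OR make IN ('Kia', 'BMW', 'Honda') → -90501
vin=W52: year >= 2009 OR make IN ('Kia', 'BMW', 'Honda') → -8941
vin=W76: year >= 2015 OR mileage > 144861 → -180658
vin=W82: year >= 2009 OR make IN ('Kia', 'BMW', 'Honda') → -6105
vin=W87: year >= 2015 OR mileage > 144861 → -115404
vin=W95: year >= 2015 OR mileage > 144861 → -234122
vin=W96: year >= 2009 OR make IN ('Kia', 'BMW', 'Honda') → -41194

-178435, -1492, NULL, -205334, -166362, -90501, -8941, -180658, -6105, -115404, -234122, -41194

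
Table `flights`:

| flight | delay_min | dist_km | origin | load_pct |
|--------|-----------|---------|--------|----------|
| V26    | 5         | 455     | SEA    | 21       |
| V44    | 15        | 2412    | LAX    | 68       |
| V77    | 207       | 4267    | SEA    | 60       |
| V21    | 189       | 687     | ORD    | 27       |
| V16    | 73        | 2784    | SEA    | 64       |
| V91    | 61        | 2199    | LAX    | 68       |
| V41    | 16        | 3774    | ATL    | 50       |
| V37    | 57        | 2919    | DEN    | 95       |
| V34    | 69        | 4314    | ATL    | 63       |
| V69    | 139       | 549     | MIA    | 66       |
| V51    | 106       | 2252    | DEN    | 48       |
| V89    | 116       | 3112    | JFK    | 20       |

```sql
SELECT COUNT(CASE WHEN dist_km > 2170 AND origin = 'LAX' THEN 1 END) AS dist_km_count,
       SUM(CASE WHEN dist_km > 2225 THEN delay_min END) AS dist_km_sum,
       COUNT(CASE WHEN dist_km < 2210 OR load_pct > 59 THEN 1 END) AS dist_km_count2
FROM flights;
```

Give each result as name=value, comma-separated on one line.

[dist_km_count: dist_km > 2170 AND origin = 'LAX']
flight=V26: ✗
flight=V44: ✓ → 1
flight=V77: ✗
flight=V21: ✗
flight=V16: ✗
flight=V91: ✓ → 1
flight=V41: ✗
flight=V37: ✗
flight=V34: ✗
flight=V69: ✗
flight=V51: ✗
flight=V89: ✗
dist_km_count = COUNT(1, 1) = 2
—
[dist_km_sum: dist_km > 2225]
flight=V26: ✗
flight=V44: ✓ → 15
flight=V77: ✓ → 207
flight=V21: ✗
flight=V16: ✓ → 73
flight=V91: ✗
flight=V41: ✓ → 16
flight=V37: ✓ → 57
flight=V34: ✓ → 69
flight=V69: ✗
flight=V51: ✓ → 106
flight=V89: ✓ → 116
dist_km_sum = 15 + 207 + 73 + 16 + 57 + 69 + 106 + 116 = 659
—
[dist_km_count2: dist_km < 2210 OR load_pct > 59]
flight=V26: ✓ → 1
flight=V44: ✓ → 1
flight=V77: ✓ → 1
flight=V21: ✓ → 1
flight=V16: ✓ → 1
flight=V91: ✓ → 1
flight=V41: ✗
flight=V37: ✓ → 1
flight=V34: ✓ → 1
flight=V69: ✓ → 1
flight=V51: ✗
flight=V89: ✗
dist_km_count2 = COUNT(1, 1, 1, 1, 1, 1, 1, 1, 1) = 9

dist_km_count=2, dist_km_sum=659, dist_km_count2=9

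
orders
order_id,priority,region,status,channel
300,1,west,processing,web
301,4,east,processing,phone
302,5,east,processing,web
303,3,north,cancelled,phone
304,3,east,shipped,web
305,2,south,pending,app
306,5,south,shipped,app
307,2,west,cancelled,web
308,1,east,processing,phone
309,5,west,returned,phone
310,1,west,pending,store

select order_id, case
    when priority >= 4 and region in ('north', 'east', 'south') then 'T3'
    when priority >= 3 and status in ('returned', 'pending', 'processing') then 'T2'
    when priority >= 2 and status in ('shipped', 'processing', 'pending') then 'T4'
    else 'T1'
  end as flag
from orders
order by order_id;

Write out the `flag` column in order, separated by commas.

order_id=300: ELSE → T1
order_id=301: priority >= 4 and region in ('north', 'east', 'south') → T3
order_id=302: priority >= 4 and region in ('north', 'east', 'south') → T3
order_id=303: ELSE → T1
order_id=304: priority >= 2 and status in ('shipped', 'processing', 'pending') → T4
order_id=305: priority >= 2 and status in ('shipped', 'processing', 'pending') → T4
order_id=306: priority >= 4 and region in ('north', 'east', 'south') → T3
order_id=307: ELSE → T1
order_id=308: ELSE → T1
order_id=309: priority >= 3 and status in ('returned', 'pending', 'processing') → T2
order_id=310: ELSE → T1

T1, T3, T3, T1, T4, T4, T3, T1, T1, T2, T1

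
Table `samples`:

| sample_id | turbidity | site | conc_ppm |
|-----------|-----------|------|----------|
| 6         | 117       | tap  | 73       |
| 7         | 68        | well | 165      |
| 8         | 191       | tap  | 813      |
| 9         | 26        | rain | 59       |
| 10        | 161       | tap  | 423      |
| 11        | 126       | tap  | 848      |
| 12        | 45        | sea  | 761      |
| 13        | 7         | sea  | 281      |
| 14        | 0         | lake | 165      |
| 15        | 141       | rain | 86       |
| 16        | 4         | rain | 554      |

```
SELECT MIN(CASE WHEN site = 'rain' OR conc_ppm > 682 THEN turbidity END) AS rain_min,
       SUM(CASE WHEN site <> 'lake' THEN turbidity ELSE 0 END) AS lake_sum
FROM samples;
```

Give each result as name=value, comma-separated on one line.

[rain_min: site = 'rain' OR conc_ppm > 682]
sample_id=6: ✗
sample_id=7: ✗
sample_id=8: ✓ → 191
sample_id=9: ✓ → 26
sample_id=10: ✗
sample_id=11: ✓ → 126
sample_id=12: ✓ → 45
sample_id=13: ✗
sample_id=14: ✗
sample_id=15: ✓ → 141
sample_id=16: ✓ → 4
rain_min = MIN(191, 26, 126, 45, 141, 4) = 4
—
[lake_sum: site <> 'lake']
sample_id=6: ✓ → 117
sample_id=7: ✓ → 68
sample_id=8: ✓ → 191
sample_id=9: ✓ → 26
sample_id=10: ✓ → 161
sample_id=11: ✓ → 126
sample_id=12: ✓ → 45
sample_id=13: ✓ → 7
sample_id=14: ✗
sample_id=15: ✓ → 141
sample_id=16: ✓ → 4
lake_sum = 117 + 68 + 191 + 26 + 161 + 126 + 45 + 7 + 141 + 4 = 886

rain_min=4, lake_sum=886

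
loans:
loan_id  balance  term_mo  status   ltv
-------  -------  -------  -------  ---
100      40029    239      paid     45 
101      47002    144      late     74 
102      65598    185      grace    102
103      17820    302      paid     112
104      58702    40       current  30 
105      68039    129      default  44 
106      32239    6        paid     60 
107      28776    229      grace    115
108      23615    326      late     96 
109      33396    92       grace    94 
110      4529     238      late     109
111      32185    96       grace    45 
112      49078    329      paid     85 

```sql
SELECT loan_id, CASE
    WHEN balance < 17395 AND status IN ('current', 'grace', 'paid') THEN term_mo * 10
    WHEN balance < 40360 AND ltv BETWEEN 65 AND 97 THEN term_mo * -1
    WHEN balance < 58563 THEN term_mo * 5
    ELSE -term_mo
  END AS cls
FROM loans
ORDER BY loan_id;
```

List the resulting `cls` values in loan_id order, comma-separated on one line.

loan_id=100: balance < 58563 → 1195
loan_id=101: balance < 58563 → 720
loan_id=102: ELSE → -185
loan_id=103: balance < 58563 → 1510
loan_id=104: ELSE → -40
loan_id=105: ELSE → -129
loan_id=106: balance < 58563 → 30
loan_id=107: balance < 58563 → 1145
loan_id=108: balance < 40360 AND ltv BETWEEN 65 AND 97 → -326
loan_id=109: balance < 40360 AND ltv BETWEEN 65 AND 97 → -92
loan_id=110: balance < 58563 → 1190
loan_id=111: balance < 58563 → 480
loan_id=112: balance < 58563 → 1645

1195, 720, -185, 1510, -40, -129, 30, 1145, -326, -92, 1190, 480, 1645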